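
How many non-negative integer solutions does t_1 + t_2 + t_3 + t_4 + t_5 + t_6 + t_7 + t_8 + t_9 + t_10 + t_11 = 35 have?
C(35+11-1, 11-1) = C(45, 10) = 3190187286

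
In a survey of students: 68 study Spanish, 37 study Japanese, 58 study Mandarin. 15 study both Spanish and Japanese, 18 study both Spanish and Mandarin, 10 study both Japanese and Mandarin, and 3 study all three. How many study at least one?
|A∪B∪C| = 68+37+58-15-18-10+3 = 123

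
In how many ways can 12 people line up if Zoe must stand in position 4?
Fix one position: (12-1)! = 39916800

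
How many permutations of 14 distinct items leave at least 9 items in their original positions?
Exactly j fixed points: C(14,j)·!(14-j); sum over j ≥ 9 (derangement numbers via !m = (m-1)·(!(m-1) + !(m-2)): !0..!5 = 1, 0, 1, 2, 9, 44). Σ_{j=9}^{14} C(14,j)·!(14-j) = C(14,9)·!5 + C(14,10)·!4 + C(14,11)·!3 + C(14,12)·!2 + C(14,13)·!1 + C(14,14)·!0 = 2002·44 + 1001·9 + 364·2 + 91·1 + 14·0 + 1·1 = 97917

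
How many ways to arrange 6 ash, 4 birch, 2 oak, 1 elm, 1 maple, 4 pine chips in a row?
18! / (6! × 4! × 2! × 1! × 1! × 4!) = 7718911200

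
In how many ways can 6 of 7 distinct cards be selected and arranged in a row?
P(7,6) = 7!/(7-6)! = 5040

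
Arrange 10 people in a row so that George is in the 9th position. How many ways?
Fix one position: (10-1)! = 362880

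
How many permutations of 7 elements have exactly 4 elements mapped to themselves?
Choose the 4 fixed points C(7,4) = 35, derange the rest: !3 = Σ_{j=0}^{3} (-1)^j·3!/j! = 6 - 6 + 3 - 1 = 2. Product = 35 × 2 = 70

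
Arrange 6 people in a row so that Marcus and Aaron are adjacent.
Treat as block: (6-1)! × 2! = 120 × 2 = 240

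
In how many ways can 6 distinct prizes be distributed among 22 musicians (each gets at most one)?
P(22,6) = 22!/(22-6)! = 53721360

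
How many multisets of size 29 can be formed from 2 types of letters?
C(29+2-1, 2-1) = C(30, 1) = 30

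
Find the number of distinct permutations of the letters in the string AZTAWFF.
7! / (1! × 1! × 2! × 1! × 2!) = 1260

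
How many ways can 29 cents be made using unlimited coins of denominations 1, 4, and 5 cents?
Coefficient of x^29 in 1/(1-x^1) · 1/(1-x^4) · 1/(1-x^5). Case on j = number of 5-cent coins (j = 0..5); remainder r = 29 - 5j is made from {1,4} in ⌊r/4⌋+1 ways. r = 29, 24, 19, 14, 9, 4 → 8 + 7 + 5 + 4 + 3 + 2 = 29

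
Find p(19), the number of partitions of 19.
Pentagonal recurrence p(n) = p(n-1) + p(n-2) - p(n-5) - p(n-7) + p(n-12) + p(n-15) - ... gives p(0..18) = 1, 1, 2, 3, 5, 7, 11, 15, 22, 30, 42, 56, 77, 101, 135, 176, 231, 297, 385. p(19) = p(18) + p(17) - p(14) - p(12) + p(7) + p(4) = 385 + 297 - 135 - 77 + 15 + 5 = 490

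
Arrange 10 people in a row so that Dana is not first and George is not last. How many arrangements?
By inclusion-exclusion: 10! - 2×(10-1)! + (10-2)! = 3628800 - 725760 + 40320 = 2943360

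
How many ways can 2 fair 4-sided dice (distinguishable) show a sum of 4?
Coefficient of x^4 in (x + x² + ... + x^4)^2. By inclusion-exclusion on dice exceeding 4: Σ_j (-1)^j C(2,j)·C(4-1-4j, 1) = C(2,0)·C(3,1) = 1·3 = 3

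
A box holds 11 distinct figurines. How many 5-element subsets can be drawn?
C(11,5) = 11!/(5!×6!) = 462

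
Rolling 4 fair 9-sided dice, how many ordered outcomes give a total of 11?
Coefficient of x^11 in (x + x² + ... + x^9)^4. By inclusion-exclusion on dice exceeding 9: Σ_j (-1)^j C(4,j)·C(11-1-9j, 3) = C(4,0)·C(10,3) = 1·120 = 120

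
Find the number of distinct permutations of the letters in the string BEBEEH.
6! / (2! × 1! × 3!) = 60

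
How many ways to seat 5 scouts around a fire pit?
Circular: fix one position, arrange the rest. (5-1)! = 24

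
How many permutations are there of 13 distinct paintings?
13! = 6227020800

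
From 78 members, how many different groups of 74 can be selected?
C(78,74) = 78!/(74!×4!) = 1426425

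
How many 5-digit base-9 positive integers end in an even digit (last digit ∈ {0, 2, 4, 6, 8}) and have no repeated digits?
Last∈{0,2,4,6,8}. Last=0: 1680. Last nonzero: 4×7×P(7,3) = 5880. Total = 7560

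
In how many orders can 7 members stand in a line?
7! = 5040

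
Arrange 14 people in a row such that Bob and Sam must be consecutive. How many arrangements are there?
Treat the 2 as one block: (14-2+1)! × 2! = 6227020800 × 2 = 12454041600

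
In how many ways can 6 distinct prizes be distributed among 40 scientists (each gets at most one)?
P(40,6) = 40!/(40-6)! = 2763633600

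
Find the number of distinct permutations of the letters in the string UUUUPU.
6! / (5! × 1!) = 6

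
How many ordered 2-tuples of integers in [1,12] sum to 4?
Coefficient of x^4 in (x + x² + ... + x^12)^2. By inclusion-exclusion on dice exceeding 12: Σ_j (-1)^j C(2,j)·C(4-1-12j, 1) = C(2,0)·C(3,1) = 1·3 = 3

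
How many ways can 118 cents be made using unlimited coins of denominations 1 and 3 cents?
Coefficient of x^118 in 1/(1-x^1) · 1/(1-x^3). Use j coins of 3 for j = 0..⌊118/3⌋ = 39, the rest in 1s: 39 + 1 = 40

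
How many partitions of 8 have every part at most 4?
Let r_j(i) = number of partitions of i into parts ≤ j, for i = 0..8. r_1(i) = 1 for all i; r_j(i) = r_{j-1}(i) + r_j(i-j). Rows j = 2..4: ≤2: 1 1 2 2 3 3 4 4 5; ≤3: 1 1 2 3 4 5 7 8 10; ≤4: 1 1 2 3 5 6 9 11 15. r_4(8) = 15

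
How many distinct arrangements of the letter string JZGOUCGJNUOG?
12! / (2! × 1! × 2! × 2! × 3! × 1! × 1!) = 9979200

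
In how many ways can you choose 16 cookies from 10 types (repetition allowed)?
C(16+10-1, 10-1) = C(25, 9) = 2042975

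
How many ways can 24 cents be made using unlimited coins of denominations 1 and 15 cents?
Coefficient of x^24 in 1/(1-x^1) · 1/(1-x^15). Use j coins of 15 for j = 0..⌊24/15⌋ = 1, the rest in 1s: 1 + 1 = 2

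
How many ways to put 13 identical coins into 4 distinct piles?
C(13+4-1, 4-1) = C(16, 3) = 560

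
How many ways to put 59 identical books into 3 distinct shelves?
C(59+3-1, 3-1) = C(61, 2) = 1830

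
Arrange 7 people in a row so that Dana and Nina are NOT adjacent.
Total - adjacent = 7! - (7-1)!×2 = 5040 - 1440 = 3600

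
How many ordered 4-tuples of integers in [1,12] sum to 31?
Coefficient of x^31 in (x + x² + ... + x^12)^4. By inclusion-exclusion on dice exceeding 12: Σ_j (-1)^j C(4,j)·C(31-1-12j, 3) = C(4,0)·C(30,3) - C(4,1)·C(18,3) + C(4,2)·C(6,3) = 1·4060 - 4·816 + 6·20 = 916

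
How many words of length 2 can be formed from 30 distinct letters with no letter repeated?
P(30,2) = 30!/(30-2)! = 870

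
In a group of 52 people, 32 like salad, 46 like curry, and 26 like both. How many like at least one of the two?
|A∪B| = |A| + |B| - |A∩B| = 32 + 46 - 26 = 52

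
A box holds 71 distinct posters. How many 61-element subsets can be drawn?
C(71,61) = 71!/(61!×10!) = 461738052776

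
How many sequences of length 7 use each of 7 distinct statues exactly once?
7! = 5040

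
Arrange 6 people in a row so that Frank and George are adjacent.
Treat as block: (6-1)! × 2! = 120 × 2 = 240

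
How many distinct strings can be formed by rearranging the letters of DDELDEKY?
8! / (2! × 3! × 1! × 1! × 1!) = 3360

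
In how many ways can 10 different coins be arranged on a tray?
10! = 3628800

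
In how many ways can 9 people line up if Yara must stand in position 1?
Fix one position: (9-1)! = 40320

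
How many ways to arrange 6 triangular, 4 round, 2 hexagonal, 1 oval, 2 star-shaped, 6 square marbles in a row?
21! / (6! × 4! × 2! × 1! × 2! × 6!) = 1026615189600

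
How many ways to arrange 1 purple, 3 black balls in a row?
4! / (1! × 3!) = 4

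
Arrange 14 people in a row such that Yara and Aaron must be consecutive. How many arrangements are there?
Treat the 2 as one block: (14-2+1)! × 2! = 6227020800 × 2 = 12454041600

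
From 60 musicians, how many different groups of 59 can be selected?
C(60,59) = 60!/(59!×1!) = 60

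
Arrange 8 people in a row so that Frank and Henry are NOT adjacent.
Total - adjacent = 8! - (8-1)!×2 = 40320 - 10080 = 30240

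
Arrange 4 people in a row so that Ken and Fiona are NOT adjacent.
Total - adjacent = 4! - (4-1)!×2 = 24 - 12 = 12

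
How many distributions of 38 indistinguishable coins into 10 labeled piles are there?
C(38+10-1, 10-1) = C(47, 9) = 1362649145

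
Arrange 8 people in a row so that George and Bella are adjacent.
Treat as block: (8-1)! × 2! = 5040 × 2 = 10080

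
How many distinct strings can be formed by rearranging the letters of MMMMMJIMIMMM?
12! / (1! × 9! × 2!) = 660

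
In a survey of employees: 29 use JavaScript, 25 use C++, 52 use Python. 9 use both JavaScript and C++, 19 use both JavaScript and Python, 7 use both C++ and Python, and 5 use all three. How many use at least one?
|A∪B∪C| = 29+25+52-9-19-7+5 = 76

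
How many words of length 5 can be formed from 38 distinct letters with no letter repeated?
P(38,5) = 38!/(38-5)! = 60233040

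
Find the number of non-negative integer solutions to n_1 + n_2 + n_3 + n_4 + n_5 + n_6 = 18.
C(18+6-1, 6-1) = C(23, 5) = 33649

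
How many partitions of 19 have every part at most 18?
Let r_j(i) = number of partitions of i into parts ≤ j, for i = 0..19. r_1(i) = 1 for all i; r_j(i) = r_{j-1}(i) + r_j(i-j). Rows j = 2..18: ≤2: 1 1 2 2 3 3 4 4 5 5 6 6 7 7 8 8 9 9 10 10; ≤3: 1 1 2 3 4 5 7 8 10 12 14 16 19 21 24 27 30 33 37 40; ≤4: 1 1 2 3 5 6 9 11 15 18 23 27 34 39 47 54 64 72 84 94; ≤5: 1 1 2 3 5 7 10 13 18 23 30 37 47 57 70 84 101 119 141 164; ≤6: 1 1 2 3 5 7 11 14 20 26 35 44 58 71 90 110 136 163 199 235; ≤7: 1 1 2 3 5 7 11 15 21 28 38 49 65 82 105 131 164 201 248 300; ≤8: 1 1 2 3 5 7 11 15 22 29 40 52 70 89 116 146 186 230 288 352; ≤9: 1 1 2 3 5 7 11 15 22 30 41 54 73 94 123 157 201 252 318 393; ≤10: 1 1 2 3 5 7 11 15 22 30 42 55 75 97 128 164 212 267 340 423; ≤11: 1 1 2 3 5 7 11 15 22 30 42 56 76 99 131 169 219 278 355 445; ≤12: 1 1 2 3 5 7 11 15 22 30 42 56 77 100 133 172 224 285 366 460; ≤13: 1 1 2 3 5 7 11 15 22 30 42 56 77 101 134 174 227 290 373 471; ≤14: 1 1 2 3 5 7 11 15 22 30 42 56 77 101 135 175 229 293 378 478; ≤15: 1 1 2 3 5 7 11 15 22 30 42 56 77 101 135 176 230 295 381 483; ≤16: 1 1 2 3 5 7 11 15 22 30 42 56 77 101 135 176 231 296 383 486; ≤17: 1 1 2 3 5 7 11 15 22 30 42 56 77 101 135 176 231 297 384 488; ≤18: 1 1 2 3 5 7 11 15 22 30 42 56 77 101 135 176 231 297 385 489. r_18(19) = 489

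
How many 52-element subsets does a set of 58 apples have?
C(58,52) = 58!/(52!×6!) = 40475358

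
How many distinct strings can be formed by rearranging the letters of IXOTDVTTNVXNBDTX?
16! / (1! × 2! × 4! × 3! × 2! × 1! × 1! × 2!) = 18162144000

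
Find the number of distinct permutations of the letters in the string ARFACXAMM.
9! / (1! × 1! × 1! × 1! × 3! × 2!) = 30240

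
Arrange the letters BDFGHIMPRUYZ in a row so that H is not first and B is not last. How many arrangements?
By inclusion-exclusion: 12! - 2×(12-1)! + (12-2)! = 479001600 - 79833600 + 3628800 = 402796800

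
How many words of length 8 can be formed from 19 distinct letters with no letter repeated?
P(19,8) = 19!/(19-8)! = 3047466240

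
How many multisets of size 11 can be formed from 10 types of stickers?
C(11+10-1, 10-1) = C(20, 9) = 167960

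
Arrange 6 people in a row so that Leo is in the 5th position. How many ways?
Fix one position: (6-1)! = 120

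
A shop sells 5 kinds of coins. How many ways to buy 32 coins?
C(32+5-1, 5-1) = C(36, 4) = 58905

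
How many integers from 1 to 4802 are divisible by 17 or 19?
⌊4802/17⌋ + ⌊4802/19⌋ - ⌊4802/323⌋ = 282 + 252 - 14 = 520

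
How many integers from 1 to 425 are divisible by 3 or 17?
⌊425/3⌋ + ⌊425/17⌋ - ⌊425/51⌋ = 141 + 25 - 8 = 158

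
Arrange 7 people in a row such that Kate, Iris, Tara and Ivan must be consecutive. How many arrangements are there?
Treat the 4 as one block: (7-4+1)! × 4! = 24 × 24 = 576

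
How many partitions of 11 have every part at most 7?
Let r_j(i) = number of partitions of i into parts ≤ j, for i = 0..11. r_1(i) = 1 for all i; r_j(i) = r_{j-1}(i) + r_j(i-j). Rows j = 2..7: ≤2: 1 1 2 2 3 3 4 4 5 5 6 6; ≤3: 1 1 2 3 4 5 7 8 10 12 14 16; ≤4: 1 1 2 3 5 6 9 11 15 18 23 27; ≤5: 1 1 2 3 5 7 10 13 18 23 30 37; ≤6: 1 1 2 3 5 7 11 14 20 26 35 44; ≤7: 1 1 2 3 5 7 11 15 21 28 38 49. r_7(11) = 49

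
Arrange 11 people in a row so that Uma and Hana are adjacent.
Treat as block: (11-1)! × 2! = 3628800 × 2 = 7257600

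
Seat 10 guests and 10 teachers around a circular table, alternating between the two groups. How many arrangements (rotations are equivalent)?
Fix one of the guests: (10-1)! ways for the remaining guests, × 10! ways for the teachers = 362880 × 3628800 = 1316818944000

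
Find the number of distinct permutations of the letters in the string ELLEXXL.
7! / (2! × 2! × 3!) = 210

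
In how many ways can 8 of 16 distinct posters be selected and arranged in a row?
P(16,8) = 16!/(16-8)! = 518918400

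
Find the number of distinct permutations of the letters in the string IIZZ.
4! / (2! × 2!) = 6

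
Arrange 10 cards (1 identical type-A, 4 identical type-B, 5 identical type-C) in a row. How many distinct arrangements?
10! / (1! × 4! × 5!) = 1260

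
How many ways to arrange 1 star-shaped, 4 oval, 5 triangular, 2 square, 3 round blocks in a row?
15! / (1! × 4! × 5! × 2! × 3!) = 37837800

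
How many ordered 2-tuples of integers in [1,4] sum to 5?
Coefficient of x^5 in (x + x² + ... + x^4)^2. By inclusion-exclusion on dice exceeding 4: Σ_j (-1)^j C(2,j)·C(5-1-4j, 1) = C(2,0)·C(4,1) = 1·4 = 4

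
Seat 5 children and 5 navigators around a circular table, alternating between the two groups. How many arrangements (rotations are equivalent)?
Fix one of the children: (5-1)! ways for the remaining children, × 5! ways for the navigators = 24 × 120 = 2880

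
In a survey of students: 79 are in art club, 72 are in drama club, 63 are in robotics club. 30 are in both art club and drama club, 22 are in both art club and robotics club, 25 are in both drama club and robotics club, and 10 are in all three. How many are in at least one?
|A∪B∪C| = 79+72+63-30-22-25+10 = 147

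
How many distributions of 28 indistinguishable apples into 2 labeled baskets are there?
C(28+2-1, 2-1) = C(29, 1) = 29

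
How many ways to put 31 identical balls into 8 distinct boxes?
C(31+8-1, 8-1) = C(38, 7) = 12620256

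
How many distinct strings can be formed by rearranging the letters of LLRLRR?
6! / (3! × 3!) = 20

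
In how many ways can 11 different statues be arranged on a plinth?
11! = 39916800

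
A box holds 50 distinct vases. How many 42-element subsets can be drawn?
C(50,42) = 50!/(42!×8!) = 536878650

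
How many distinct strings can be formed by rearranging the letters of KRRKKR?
6! / (3! × 3!) = 20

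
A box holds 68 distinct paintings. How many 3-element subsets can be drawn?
C(68,3) = 68!/(3!×65!) = 50116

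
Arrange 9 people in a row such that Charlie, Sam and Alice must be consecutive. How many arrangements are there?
Treat the 3 as one block: (9-3+1)! × 3! = 5040 × 6 = 30240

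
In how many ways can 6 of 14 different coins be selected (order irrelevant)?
C(14,6) = 14!/(6!×8!) = 3003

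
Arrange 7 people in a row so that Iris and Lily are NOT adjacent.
Total - adjacent = 7! - (7-1)!×2 = 5040 - 1440 = 3600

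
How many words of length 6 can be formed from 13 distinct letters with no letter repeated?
P(13,6) = 13!/(13-6)! = 1235520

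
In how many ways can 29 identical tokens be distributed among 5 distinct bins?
C(29+5-1, 5-1) = C(33, 4) = 40920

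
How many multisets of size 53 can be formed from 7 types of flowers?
C(53+7-1, 7-1) = C(59, 6) = 45057474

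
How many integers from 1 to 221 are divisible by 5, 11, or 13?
⌊221/5⌋+⌊221/11⌋+⌊221/13⌋ - ⌊221/55⌋-⌊221/65⌋-⌊221/143⌋ + ⌊221/715⌋ = 44+20+17 - 4-3-1 + 0 = 73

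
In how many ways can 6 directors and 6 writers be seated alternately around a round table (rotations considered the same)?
Fix one of the directors: (6-1)! ways for the remaining directors, × 6! ways for the writers = 120 × 720 = 86400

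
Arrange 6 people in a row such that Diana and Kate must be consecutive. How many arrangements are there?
Treat the 2 as one block: (6-2+1)! × 2! = 120 × 2 = 240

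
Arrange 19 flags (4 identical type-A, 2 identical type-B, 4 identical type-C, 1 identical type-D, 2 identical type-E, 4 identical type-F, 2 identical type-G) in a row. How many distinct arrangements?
19! / (4! × 2! × 4! × 1! × 2! × 4! × 2!) = 1099944846000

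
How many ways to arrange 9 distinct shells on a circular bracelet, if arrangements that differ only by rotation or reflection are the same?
(9-1)!/2 = 40320/2 = 20160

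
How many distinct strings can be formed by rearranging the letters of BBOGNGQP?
8! / (1! × 1! × 1! × 2! × 1! × 2!) = 10080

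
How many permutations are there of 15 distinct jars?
15! = 1307674368000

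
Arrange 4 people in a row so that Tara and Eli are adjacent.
Treat as block: (4-1)! × 2! = 6 × 2 = 12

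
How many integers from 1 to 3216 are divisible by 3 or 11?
⌊3216/3⌋ + ⌊3216/11⌋ - ⌊3216/33⌋ = 1072 + 292 - 97 = 1267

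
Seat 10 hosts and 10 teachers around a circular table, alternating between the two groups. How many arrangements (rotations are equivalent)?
Fix one of the hosts: (10-1)! ways for the remaining hosts, × 10! ways for the teachers = 362880 × 3628800 = 1316818944000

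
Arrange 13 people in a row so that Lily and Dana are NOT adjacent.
Total - adjacent = 13! - (13-1)!×2 = 6227020800 - 958003200 = 5269017600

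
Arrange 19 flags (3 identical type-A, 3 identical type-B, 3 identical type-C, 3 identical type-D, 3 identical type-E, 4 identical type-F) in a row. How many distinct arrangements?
19! / (3! × 3! × 3! × 3! × 3! × 4!) = 651819168000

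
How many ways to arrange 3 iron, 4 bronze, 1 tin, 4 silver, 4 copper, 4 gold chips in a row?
20! / (3! × 4! × 1! × 4! × 4! × 4!) = 1222160940000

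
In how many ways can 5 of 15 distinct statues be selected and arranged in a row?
P(15,5) = 15!/(15-5)! = 360360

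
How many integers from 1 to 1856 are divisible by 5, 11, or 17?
⌊1856/5⌋+⌊1856/11⌋+⌊1856/17⌋ - ⌊1856/55⌋-⌊1856/85⌋-⌊1856/187⌋ + ⌊1856/935⌋ = 371+168+109 - 33-21-9 + 1 = 586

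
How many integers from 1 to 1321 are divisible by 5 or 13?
⌊1321/5⌋ + ⌊1321/13⌋ - ⌊1321/65⌋ = 264 + 101 - 20 = 345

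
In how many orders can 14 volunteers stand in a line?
14! = 87178291200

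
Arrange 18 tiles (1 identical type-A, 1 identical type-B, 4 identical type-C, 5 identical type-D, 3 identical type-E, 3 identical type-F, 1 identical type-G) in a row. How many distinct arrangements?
18! / (1! × 1! × 4! × 5! × 3! × 3! × 1!) = 61751289600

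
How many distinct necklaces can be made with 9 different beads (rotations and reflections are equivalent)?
(9-1)!/2 = 40320/2 = 20160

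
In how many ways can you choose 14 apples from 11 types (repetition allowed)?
C(14+11-1, 11-1) = C(24, 10) = 1961256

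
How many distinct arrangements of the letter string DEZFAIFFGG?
10! / (3! × 1! × 1! × 1! × 1! × 1! × 2!) = 302400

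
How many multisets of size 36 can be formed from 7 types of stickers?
C(36+7-1, 7-1) = C(42, 6) = 5245786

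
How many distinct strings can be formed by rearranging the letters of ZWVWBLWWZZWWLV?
14! / (6! × 2! × 1! × 3! × 2!) = 5045040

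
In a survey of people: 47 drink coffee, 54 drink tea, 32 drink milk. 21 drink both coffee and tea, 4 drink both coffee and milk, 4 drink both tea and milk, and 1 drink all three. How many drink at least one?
|A∪B∪C| = 47+54+32-21-4-4+1 = 105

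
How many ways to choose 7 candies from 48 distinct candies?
C(48,7) = 48!/(7!×41!) = 73629072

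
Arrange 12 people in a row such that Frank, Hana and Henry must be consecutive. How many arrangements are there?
Treat the 3 as one block: (12-3+1)! × 3! = 3628800 × 6 = 21772800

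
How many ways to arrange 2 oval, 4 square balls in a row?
6! / (2! × 4!) = 15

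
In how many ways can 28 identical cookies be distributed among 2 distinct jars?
C(28+2-1, 2-1) = C(29, 1) = 29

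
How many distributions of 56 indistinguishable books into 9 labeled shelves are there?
C(56+9-1, 9-1) = C(64, 8) = 4426165368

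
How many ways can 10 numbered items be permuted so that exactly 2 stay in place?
Choose the 2 fixed points C(10,2) = 45, derange the rest: !8 = Σ_{j=0}^{8} (-1)^j·8!/j! = 40320 - 40320 + 20160 - 6720 + 1680 - 336 + 56 - 8 + 1 = 14833. Product = 45 × 14833 = 667485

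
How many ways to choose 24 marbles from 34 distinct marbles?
C(34,24) = 34!/(24!×10!) = 131128140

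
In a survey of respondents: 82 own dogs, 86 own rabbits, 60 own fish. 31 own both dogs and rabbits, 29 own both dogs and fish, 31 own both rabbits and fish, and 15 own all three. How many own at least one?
|A∪B∪C| = 82+86+60-31-29-31+15 = 152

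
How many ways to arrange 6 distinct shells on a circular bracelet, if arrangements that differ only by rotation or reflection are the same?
(6-1)!/2 = 120/2 = 60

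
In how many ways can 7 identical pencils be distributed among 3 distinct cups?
C(7+3-1, 3-1) = C(9, 2) = 36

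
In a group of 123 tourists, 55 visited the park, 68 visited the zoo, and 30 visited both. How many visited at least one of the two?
|A∪B| = |A| + |B| - |A∩B| = 55 + 68 - 30 = 93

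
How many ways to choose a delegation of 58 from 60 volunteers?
C(60,58) = 60!/(58!×2!) = 1770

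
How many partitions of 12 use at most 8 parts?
By conjugation, equals partitions of 12 into parts ≤ 8. Let r_j(i) = number of partitions of i into parts ≤ j, for i = 0..12. r_1(i) = 1 for all i; r_j(i) = r_{j-1}(i) + r_j(i-j). Rows j = 2..8: ≤2: 1 1 2 2 3 3 4 4 5 5 6 6 7; ≤3: 1 1 2 3 4 5 7 8 10 12 14 16 19; ≤4: 1 1 2 3 5 6 9 11 15 18 23 27 34; ≤5: 1 1 2 3 5 7 10 13 18 23 30 37 47; ≤6: 1 1 2 3 5 7 11 14 20 26 35 44 58; ≤7: 1 1 2 3 5 7 11 15 21 28 38 49 65; ≤8: 1 1 2 3 5 7 11 15 22 29 40 52 70. r_8(12) = 70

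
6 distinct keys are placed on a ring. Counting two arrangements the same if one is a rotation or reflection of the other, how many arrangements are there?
(6-1)!/2 = 120/2 = 60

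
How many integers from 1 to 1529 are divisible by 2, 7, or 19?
⌊1529/2⌋+⌊1529/7⌋+⌊1529/19⌋ - ⌊1529/14⌋-⌊1529/38⌋-⌊1529/133⌋ + ⌊1529/266⌋ = 764+218+80 - 109-40-11 + 5 = 907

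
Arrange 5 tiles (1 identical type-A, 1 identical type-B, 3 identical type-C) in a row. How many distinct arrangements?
5! / (1! × 1! × 3!) = 20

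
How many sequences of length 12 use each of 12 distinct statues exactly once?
12! = 479001600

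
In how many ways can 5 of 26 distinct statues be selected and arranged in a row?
P(26,5) = 26!/(26-5)! = 7893600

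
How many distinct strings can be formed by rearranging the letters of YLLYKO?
6! / (1! × 2! × 1! × 2!) = 180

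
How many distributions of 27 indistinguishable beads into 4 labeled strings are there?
C(27+4-1, 4-1) = C(30, 3) = 4060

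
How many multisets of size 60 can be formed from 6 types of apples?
C(60+6-1, 6-1) = C(65, 5) = 8259888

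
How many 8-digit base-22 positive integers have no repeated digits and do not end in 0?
Last digit: 21 nonzero choices. First digit: 20 (nonzero, ≠last). Middle 6: P(20,6) = 27907200. Total = 11721024000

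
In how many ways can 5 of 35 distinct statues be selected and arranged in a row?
P(35,5) = 35!/(35-5)! = 38955840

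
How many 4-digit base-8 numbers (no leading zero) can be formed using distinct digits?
First digit: 7 choices (nonzero). Then descending: 7 × 7 × 6 × 5 = 1470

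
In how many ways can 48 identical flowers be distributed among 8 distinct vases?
C(48+8-1, 8-1) = C(55, 7) = 202927725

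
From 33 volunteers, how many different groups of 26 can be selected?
C(33,26) = 33!/(26!×7!) = 4272048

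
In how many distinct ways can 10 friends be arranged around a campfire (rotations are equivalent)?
Circular: fix one position, arrange the rest. (10-1)! = 362880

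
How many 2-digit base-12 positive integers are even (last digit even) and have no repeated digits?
Last∈{0,2,4,6,8,10}. Last=0: 11. Last nonzero: 5×10×P(10,0) = 50. Total = 61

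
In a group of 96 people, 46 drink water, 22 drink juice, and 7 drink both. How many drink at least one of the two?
|A∪B| = |A| + |B| - |A∩B| = 46 + 22 - 7 = 61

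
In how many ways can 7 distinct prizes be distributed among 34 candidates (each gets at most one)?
P(34,7) = 34!/(34-7)! = 27113264640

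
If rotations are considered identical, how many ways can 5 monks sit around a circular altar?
Circular: fix one position, arrange the rest. (5-1)! = 24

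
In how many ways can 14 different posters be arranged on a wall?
14! = 87178291200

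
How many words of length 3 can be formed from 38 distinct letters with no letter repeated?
P(38,3) = 38!/(38-3)! = 50616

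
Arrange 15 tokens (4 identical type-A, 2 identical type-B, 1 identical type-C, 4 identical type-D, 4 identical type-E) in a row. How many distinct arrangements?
15! / (4! × 2! × 1! × 4! × 4!) = 47297250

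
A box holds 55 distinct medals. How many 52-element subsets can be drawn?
C(55,52) = 55!/(52!×3!) = 26235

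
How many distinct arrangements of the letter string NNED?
4! / (1! × 2! × 1!) = 12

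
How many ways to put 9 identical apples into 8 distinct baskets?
C(9+8-1, 8-1) = C(16, 7) = 11440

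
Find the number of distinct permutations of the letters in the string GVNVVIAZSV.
10! / (1! × 1! × 1! × 4! × 1! × 1! × 1!) = 151200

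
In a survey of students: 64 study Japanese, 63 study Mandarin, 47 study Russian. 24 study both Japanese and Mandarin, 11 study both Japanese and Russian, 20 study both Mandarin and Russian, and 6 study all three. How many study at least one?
|A∪B∪C| = 64+63+47-24-11-20+6 = 125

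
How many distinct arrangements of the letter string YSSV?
4! / (1! × 1! × 2!) = 12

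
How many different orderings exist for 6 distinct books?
6! = 720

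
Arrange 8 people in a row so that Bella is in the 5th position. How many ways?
Fix one position: (8-1)! = 5040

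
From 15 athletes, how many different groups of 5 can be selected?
C(15,5) = 15!/(5!×10!) = 3003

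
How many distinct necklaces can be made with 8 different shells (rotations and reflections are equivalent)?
(8-1)!/2 = 5040/2 = 2520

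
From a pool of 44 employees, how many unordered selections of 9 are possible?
C(44,9) = 44!/(9!×35!) = 708930508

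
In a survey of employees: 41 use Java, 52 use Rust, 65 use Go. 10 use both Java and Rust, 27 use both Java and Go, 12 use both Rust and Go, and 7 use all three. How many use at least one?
|A∪B∪C| = 41+52+65-10-27-12+7 = 116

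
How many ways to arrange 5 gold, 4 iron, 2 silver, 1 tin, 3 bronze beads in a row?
15! / (5! × 4! × 2! × 1! × 3!) = 37837800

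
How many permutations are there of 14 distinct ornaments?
14! = 87178291200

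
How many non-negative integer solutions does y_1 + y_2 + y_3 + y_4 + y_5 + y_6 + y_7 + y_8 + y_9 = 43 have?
C(43+9-1, 9-1) = C(51, 8) = 636763050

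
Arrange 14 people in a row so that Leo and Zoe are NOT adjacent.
Total - adjacent = 14! - (14-1)!×2 = 87178291200 - 12454041600 = 74724249600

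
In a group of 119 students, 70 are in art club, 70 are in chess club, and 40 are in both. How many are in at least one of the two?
|A∪B| = |A| + |B| - |A∩B| = 70 + 70 - 40 = 100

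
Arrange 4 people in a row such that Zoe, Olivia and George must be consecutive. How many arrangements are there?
Treat the 3 as one block: (4-3+1)! × 3! = 2 × 6 = 12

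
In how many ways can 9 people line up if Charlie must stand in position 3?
Fix one position: (9-1)! = 40320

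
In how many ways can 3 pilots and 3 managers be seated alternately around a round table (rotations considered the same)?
Fix one of the pilots: (3-1)! ways for the remaining pilots, × 3! ways for the managers = 2 × 6 = 12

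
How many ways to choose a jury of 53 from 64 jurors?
C(64,53) = 64!/(53!×11!) = 743595781824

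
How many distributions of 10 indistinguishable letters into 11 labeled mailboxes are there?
C(10+11-1, 11-1) = C(20, 10) = 184756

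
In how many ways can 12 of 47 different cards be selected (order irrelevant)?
C(47,12) = 47!/(12!×35!) = 52251400851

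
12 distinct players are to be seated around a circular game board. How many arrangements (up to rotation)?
Circular: fix one position, arrange the rest. (12-1)! = 39916800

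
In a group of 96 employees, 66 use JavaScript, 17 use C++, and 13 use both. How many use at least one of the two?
|A∪B| = |A| + |B| - |A∩B| = 66 + 17 - 13 = 70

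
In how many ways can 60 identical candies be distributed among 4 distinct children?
C(60+4-1, 4-1) = C(63, 3) = 39711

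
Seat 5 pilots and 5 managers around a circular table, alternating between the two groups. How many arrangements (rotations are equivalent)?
Fix one of the pilots: (5-1)! ways for the remaining pilots, × 5! ways for the managers = 24 × 120 = 2880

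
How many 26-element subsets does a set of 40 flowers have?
C(40,26) = 40!/(26!×14!) = 23206929840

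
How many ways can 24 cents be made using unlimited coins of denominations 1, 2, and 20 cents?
Coefficient of x^24 in 1/(1-x^1) · 1/(1-x^2) · 1/(1-x^20). Case on j = number of 20-cent coins (j = 0..1); remainder r = 24 - 20j is made from {1,2} in ⌊r/2⌋+1 ways. r = 24, 4 → 13 + 3 = 16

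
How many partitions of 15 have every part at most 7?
Let r_j(i) = number of partitions of i into parts ≤ j, for i = 0..15. r_1(i) = 1 for all i; r_j(i) = r_{j-1}(i) + r_j(i-j). Rows j = 2..7: ≤2: 1 1 2 2 3 3 4 4 5 5 6 6 7 7 8 8; ≤3: 1 1 2 3 4 5 7 8 10 12 14 16 19 21 24 27; ≤4: 1 1 2 3 5 6 9 11 15 18 23 27 34 39 47 54; ≤5: 1 1 2 3 5 7 10 13 18 23 30 37 47 57 70 84; ≤6: 1 1 2 3 5 7 11 14 20 26 35 44 58 71 90 110; ≤7: 1 1 2 3 5 7 11 15 21 28 38 49 65 82 105 131. r_7(15) = 131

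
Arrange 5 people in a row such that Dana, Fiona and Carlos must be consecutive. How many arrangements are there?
Treat the 3 as one block: (5-3+1)! × 3! = 6 × 6 = 36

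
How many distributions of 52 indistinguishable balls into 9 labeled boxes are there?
C(52+9-1, 9-1) = C(60, 8) = 2558620845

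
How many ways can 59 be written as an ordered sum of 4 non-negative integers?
C(59+4-1, 4-1) = C(62, 3) = 37820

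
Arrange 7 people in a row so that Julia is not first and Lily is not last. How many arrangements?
By inclusion-exclusion: 7! - 2×(7-1)! + (7-2)! = 5040 - 1440 + 120 = 3720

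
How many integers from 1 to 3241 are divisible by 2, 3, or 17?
⌊3241/2⌋+⌊3241/3⌋+⌊3241/17⌋ - ⌊3241/6⌋-⌊3241/34⌋-⌊3241/51⌋ + ⌊3241/102⌋ = 1620+1080+190 - 540-95-63 + 31 = 2223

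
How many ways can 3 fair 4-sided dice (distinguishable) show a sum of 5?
Coefficient of x^5 in (x + x² + ... + x^4)^3. By inclusion-exclusion on dice exceeding 4: Σ_j (-1)^j C(3,j)·C(5-1-4j, 2) = C(3,0)·C(4,2) = 1·6 = 6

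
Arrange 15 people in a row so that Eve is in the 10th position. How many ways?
Fix one position: (15-1)! = 87178291200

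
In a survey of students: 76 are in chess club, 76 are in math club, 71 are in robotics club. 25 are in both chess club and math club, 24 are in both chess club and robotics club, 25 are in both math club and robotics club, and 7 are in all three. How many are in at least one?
|A∪B∪C| = 76+76+71-25-24-25+7 = 156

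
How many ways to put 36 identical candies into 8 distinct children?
C(36+8-1, 8-1) = C(43, 7) = 32224114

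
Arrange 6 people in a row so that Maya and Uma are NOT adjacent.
Total - adjacent = 6! - (6-1)!×2 = 720 - 240 = 480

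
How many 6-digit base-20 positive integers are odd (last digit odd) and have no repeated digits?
Last∈{1,3,5,7,9,11,13,15,17,19}. Last=0: 0. Last nonzero: 10×18×P(18,4) = 13219200. Total = 13219200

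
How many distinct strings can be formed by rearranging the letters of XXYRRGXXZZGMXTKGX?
17! / (2! × 6! × 1! × 2! × 3! × 1! × 1! × 1!) = 20583763200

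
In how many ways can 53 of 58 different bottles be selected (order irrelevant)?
C(58,53) = 58!/(53!×5!) = 4582116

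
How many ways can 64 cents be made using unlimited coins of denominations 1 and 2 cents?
Coefficient of x^64 in 1/(1-x^1) · 1/(1-x^2). Use j coins of 2 for j = 0..⌊64/2⌋ = 32, the rest in 1s: 32 + 1 = 33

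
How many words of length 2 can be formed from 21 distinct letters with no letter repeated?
P(21,2) = 21!/(21-2)! = 420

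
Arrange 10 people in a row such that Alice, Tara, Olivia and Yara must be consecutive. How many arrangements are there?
Treat the 4 as one block: (10-4+1)! × 4! = 5040 × 24 = 120960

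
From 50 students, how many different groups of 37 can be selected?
C(50,37) = 50!/(37!×13!) = 354860518600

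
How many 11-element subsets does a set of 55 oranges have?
C(55,11) = 55!/(11!×44!) = 119653565850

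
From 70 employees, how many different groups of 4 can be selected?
C(70,4) = 70!/(4!×66!) = 916895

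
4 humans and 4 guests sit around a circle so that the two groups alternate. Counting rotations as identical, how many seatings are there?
Fix one of the humans: (4-1)! ways for the remaining humans, × 4! ways for the guests = 6 × 24 = 144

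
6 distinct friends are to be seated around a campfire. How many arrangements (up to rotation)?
Circular: fix one position, arrange the rest. (6-1)! = 120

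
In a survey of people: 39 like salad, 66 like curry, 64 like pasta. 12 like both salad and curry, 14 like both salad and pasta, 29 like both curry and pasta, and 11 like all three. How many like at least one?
|A∪B∪C| = 39+66+64-12-14-29+11 = 125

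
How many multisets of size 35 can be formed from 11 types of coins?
C(35+11-1, 11-1) = C(45, 10) = 3190187286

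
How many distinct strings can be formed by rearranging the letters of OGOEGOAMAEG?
11! / (1! × 2! × 2! × 3! × 3!) = 277200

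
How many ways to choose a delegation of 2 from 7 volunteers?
C(7,2) = 7!/(2!×5!) = 21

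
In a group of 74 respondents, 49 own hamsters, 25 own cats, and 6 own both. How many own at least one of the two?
|A∪B| = |A| + |B| - |A∩B| = 49 + 25 - 6 = 68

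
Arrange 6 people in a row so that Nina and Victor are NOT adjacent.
Total - adjacent = 6! - (6-1)!×2 = 720 - 240 = 480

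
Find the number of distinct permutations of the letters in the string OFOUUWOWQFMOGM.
14! / (4! × 1! × 2! × 2! × 2! × 1! × 2!) = 227026800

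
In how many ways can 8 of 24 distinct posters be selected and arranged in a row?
P(24,8) = 24!/(24-8)! = 29654190720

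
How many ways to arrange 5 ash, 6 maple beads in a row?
11! / (5! × 6!) = 462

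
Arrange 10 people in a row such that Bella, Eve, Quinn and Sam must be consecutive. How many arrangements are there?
Treat the 4 as one block: (10-4+1)! × 4! = 5040 × 24 = 120960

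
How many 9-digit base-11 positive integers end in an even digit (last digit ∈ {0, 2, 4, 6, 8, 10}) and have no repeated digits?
Last∈{0,2,4,6,8,10}. Last=0: 1814400. Last nonzero: 5×9×P(9,7) = 8164800. Total = 9979200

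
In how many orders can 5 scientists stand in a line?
5! = 120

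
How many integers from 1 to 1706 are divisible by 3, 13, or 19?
⌊1706/3⌋+⌊1706/13⌋+⌊1706/19⌋ - ⌊1706/39⌋-⌊1706/57⌋-⌊1706/247⌋ + ⌊1706/741⌋ = 568+131+89 - 43-29-6 + 2 = 712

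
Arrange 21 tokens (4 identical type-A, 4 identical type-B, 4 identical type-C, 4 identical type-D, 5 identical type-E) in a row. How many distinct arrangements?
21! / (4! × 4! × 4! × 4! × 5!) = 1283268987000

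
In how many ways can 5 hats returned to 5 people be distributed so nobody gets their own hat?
!5 = Σ_{j=0}^{5} (-1)^j·5!/j! = 120 - 120 + 60 - 20 + 5 - 1 = 44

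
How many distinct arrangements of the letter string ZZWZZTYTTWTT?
12! / (1! × 5! × 4! × 2!) = 83160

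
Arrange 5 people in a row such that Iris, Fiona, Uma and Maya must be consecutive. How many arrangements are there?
Treat the 4 as one block: (5-4+1)! × 4! = 2 × 24 = 48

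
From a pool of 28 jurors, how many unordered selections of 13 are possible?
C(28,13) = 28!/(13!×15!) = 37442160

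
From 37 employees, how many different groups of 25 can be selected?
C(37,25) = 37!/(25!×12!) = 1852482996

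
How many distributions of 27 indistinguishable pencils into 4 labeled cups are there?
C(27+4-1, 4-1) = C(30, 3) = 4060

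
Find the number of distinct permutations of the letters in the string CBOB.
4! / (1! × 1! × 2!) = 12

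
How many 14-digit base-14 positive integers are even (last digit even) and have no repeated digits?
Last∈{0,2,4,6,8,10,12}. Last=0: 6227020800. Last nonzero: 6×12×P(12,12) = 34488115200. Total = 40715136000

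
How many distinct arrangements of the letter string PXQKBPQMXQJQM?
13! / (2! × 1! × 2! × 4! × 2! × 1! × 1!) = 32432400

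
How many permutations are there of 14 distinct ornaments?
14! = 87178291200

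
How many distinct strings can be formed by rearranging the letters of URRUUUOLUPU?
11! / (6! × 1! × 1! × 1! × 2!) = 27720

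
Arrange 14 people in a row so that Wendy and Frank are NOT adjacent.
Total - adjacent = 14! - (14-1)!×2 = 87178291200 - 12454041600 = 74724249600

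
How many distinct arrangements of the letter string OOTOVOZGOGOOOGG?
15! / (1! × 1! × 1! × 4! × 8!) = 1351350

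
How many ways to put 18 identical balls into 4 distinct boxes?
C(18+4-1, 4-1) = C(21, 3) = 1330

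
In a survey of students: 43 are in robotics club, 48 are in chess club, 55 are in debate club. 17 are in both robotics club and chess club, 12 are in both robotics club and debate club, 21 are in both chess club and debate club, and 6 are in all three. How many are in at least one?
|A∪B∪C| = 43+48+55-17-12-21+6 = 102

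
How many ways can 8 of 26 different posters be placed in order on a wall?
P(26,8) = 26!/(26-8)! = 62990928000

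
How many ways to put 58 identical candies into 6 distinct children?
C(58+6-1, 6-1) = C(63, 5) = 7028847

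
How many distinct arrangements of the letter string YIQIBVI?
7! / (1! × 1! × 1! × 1! × 3!) = 840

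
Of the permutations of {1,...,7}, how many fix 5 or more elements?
Exactly j fixed points: C(7,j)·!(7-j); sum over j ≥ 5 (derangement numbers via !m = (m-1)·(!(m-1) + !(m-2)): !0..!2 = 1, 0, 1). Σ_{j=5}^{7} C(7,j)·!(7-j) = C(7,5)·!2 + C(7,6)·!1 + C(7,7)·!0 = 21·1 + 7·0 + 1·1 = 22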